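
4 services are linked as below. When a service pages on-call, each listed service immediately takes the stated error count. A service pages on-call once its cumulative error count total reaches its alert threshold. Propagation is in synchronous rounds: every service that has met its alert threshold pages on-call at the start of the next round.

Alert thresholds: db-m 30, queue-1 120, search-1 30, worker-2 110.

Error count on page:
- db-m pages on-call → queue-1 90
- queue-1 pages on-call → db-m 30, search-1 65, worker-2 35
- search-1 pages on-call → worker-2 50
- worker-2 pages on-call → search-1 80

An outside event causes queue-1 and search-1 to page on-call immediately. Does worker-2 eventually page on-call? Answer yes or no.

no

Round 1 — queue-1, search-1 page on-call (initial).
  db-m: +30 → 30 ≥ 30
  worker-2: +35+50 → 85 < 110
Round 2 — db-m pages on-call.
No further pages.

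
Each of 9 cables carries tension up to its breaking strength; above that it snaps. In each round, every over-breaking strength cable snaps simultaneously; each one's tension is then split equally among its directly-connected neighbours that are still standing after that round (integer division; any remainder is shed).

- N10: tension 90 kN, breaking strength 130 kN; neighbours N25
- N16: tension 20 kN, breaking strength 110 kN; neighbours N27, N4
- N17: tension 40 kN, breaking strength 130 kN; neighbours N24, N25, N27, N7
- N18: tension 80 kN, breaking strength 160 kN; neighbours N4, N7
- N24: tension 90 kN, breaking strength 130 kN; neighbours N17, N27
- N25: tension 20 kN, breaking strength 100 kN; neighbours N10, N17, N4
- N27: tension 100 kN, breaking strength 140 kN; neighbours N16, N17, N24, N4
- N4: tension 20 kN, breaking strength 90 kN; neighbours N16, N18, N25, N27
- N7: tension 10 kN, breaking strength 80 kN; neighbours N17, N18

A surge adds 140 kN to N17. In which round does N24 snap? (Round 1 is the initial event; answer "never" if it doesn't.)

2

Round 1 — N17 at 180 > 130. N17 snaps.
  N17 sheds 180 kN to N24, N25, N27, N7: 45 each.
    N24: 90+45 = 135 > 130
    N25: 20+45 = 65 ≤ 100
    N27: 100+45 = 145 > 140
    N7: 10+45 = 55 ≤ 80
Round 2 — N24, N27 snap.
  N24 sheds 135 kN: no online neighbours, lost.
  N27 sheds 145 kN to N16, N4: 72 each (1 lost).
    N16: 20+72 = 92 ≤ 110
    N4: 20+72 = 92 > 90
Round 3 — N4 snaps.
  N4 sheds 92 kN to N16, N18, N25: 30 each (2 lost).
    N16: 92+30 = 122 > 110
    N18: 80+30 = 110 ≤ 160
    N25: 65+30 = 95 ≤ 100
Round 4 — N16 snaps.
  N16 sheds 122 kN: no online neighbours, lost.
No further breaks.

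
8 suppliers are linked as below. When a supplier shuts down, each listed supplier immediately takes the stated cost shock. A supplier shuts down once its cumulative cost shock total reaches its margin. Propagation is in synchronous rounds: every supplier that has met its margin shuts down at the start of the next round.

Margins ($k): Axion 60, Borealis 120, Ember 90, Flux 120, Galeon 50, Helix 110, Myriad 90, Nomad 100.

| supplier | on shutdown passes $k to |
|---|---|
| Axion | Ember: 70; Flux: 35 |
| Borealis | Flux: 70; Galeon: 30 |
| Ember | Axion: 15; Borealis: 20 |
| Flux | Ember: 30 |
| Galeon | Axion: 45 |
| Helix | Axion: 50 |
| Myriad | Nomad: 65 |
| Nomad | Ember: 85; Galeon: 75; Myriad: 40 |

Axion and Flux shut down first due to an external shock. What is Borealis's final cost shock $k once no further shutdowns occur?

Round 1 — Axion, Flux shut down (initial).
  Ember: +70+30 → 100 ≥ 90
Round 2 — Ember shuts down.
  Borealis: +20 → 20 < 120
No further shutdowns.

20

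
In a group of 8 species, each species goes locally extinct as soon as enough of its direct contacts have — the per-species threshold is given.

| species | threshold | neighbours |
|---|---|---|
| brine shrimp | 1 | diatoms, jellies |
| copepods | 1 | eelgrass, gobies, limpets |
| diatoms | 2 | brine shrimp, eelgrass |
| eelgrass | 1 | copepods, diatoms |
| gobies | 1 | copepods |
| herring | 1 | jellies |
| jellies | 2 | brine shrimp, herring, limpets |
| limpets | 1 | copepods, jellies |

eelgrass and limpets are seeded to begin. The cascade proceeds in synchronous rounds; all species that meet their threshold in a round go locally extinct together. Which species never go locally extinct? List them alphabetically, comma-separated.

brine shrimp, diatoms, herring, jellies

Round 1 — eelgrass, limpets go locally extinct (initial).
Round 2 — checking thresholds:
  copepods: 2 of 3 neighbours ≥ 1, goes locally extinct.
  diatoms: 1 of 2 neighbours < 2, below threshold.
  jellies: 1 of 3 neighbours < 2, below threshold.
Round 3 — checking thresholds:
  diatoms: 1 of 2 neighbours < 2, below threshold.
  gobies: 1 of 1 neighbours ≥ 1, goes locally extinct.
  jellies: 1 of 3 neighbours < 2, below threshold.
Round 4 — no new extinctions; cascade stops.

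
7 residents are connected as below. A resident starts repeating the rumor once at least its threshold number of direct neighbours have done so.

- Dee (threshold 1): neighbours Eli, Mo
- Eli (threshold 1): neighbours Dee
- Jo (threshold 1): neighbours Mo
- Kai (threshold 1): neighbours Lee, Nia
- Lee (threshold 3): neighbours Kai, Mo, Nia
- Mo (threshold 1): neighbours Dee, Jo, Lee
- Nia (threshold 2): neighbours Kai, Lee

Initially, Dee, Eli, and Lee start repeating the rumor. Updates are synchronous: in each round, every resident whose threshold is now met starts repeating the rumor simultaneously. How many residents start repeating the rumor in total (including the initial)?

7

Round 1 — Dee, Eli, Lee start repeating the rumor (initial).
Round 2 — checking thresholds:
  Kai: 1 of 2 neighbours ≥ 1, starts repeating the rumor.
  Mo: 2 of 3 neighbours ≥ 1, starts repeating the rumor.
  Nia: 1 of 2 neighbours < 2, holds.
Round 3 — checking thresholds:
  Jo: 1 of 1 neighbours ≥ 1, starts repeating the rumor.
  Nia: 2 of 2 neighbours ≥ 2, starts repeating the rumor.
Round 4 — no new spreads; cascade stops.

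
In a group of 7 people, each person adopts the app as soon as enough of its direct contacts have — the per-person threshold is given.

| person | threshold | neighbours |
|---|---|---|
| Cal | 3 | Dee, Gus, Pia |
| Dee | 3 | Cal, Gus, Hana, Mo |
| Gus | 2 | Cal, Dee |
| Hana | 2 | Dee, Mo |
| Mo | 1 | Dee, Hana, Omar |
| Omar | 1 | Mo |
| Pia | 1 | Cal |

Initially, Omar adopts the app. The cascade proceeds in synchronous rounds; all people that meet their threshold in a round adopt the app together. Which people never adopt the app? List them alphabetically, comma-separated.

Cal, Dee, Gus, Hana, Pia

Round 1 — Omar adopts the app (initial).
Round 2 — checking thresholds:
  Mo: 1 of 3 neighbours ≥ 1, adopts the app.
Round 3 — no new adoptions; cascade stops.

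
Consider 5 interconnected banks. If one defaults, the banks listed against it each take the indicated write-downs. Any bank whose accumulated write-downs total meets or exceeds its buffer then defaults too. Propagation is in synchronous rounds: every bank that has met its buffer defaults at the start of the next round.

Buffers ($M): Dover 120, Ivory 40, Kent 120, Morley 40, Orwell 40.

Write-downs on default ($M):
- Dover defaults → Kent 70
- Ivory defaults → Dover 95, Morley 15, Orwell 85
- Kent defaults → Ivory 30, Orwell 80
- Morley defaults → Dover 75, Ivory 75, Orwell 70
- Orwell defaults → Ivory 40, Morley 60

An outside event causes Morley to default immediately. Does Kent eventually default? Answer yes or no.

no

Round 1 — Morley defaults (initial).
  Dover: +75 → 75 < 120
  Ivory: +75 → 75 ≥ 40
  Orwell: +70 → 70 ≥ 40
Round 2 — Ivory, Orwell default.
  Dover: +95 → 170 ≥ 120
Round 3 — Dover defaults.
  Kent: +70 → 70 < 120
No further defaults.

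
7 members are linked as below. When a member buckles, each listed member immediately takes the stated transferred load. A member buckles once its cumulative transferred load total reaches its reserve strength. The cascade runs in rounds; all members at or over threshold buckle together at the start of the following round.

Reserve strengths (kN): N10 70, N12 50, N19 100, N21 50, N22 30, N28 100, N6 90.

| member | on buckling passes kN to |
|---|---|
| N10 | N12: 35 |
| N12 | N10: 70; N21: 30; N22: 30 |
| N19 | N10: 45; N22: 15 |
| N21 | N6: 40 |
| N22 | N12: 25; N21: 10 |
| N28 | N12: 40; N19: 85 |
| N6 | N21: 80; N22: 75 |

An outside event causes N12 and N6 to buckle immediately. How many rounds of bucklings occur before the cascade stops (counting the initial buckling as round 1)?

Round 1 — N12, N6 buckle (initial).
  N10: +70 → 70 ≥ 70
  N21: +30+80 → 110 ≥ 50
  N22: +30+75 → 105 ≥ 30
Round 2 — N10, N21, N22 buckle.
No further bucklings.

2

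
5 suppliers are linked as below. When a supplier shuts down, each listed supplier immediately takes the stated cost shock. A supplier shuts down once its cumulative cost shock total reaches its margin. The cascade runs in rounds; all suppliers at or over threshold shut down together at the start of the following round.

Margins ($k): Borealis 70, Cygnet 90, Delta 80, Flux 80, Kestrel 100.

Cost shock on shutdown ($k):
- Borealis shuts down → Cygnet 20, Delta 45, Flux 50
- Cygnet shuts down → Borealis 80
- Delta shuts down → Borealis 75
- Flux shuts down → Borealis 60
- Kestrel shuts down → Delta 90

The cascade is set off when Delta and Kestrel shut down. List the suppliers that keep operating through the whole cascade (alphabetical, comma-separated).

Cygnet, Flux

Round 1 — Delta, Kestrel shut down (initial).
  Borealis: +75 → 75 ≥ 70
Round 2 — Borealis shuts down.
  Cygnet: +20 → 20 < 90
  Flux: +50 → 50 < 80
No further shutdowns.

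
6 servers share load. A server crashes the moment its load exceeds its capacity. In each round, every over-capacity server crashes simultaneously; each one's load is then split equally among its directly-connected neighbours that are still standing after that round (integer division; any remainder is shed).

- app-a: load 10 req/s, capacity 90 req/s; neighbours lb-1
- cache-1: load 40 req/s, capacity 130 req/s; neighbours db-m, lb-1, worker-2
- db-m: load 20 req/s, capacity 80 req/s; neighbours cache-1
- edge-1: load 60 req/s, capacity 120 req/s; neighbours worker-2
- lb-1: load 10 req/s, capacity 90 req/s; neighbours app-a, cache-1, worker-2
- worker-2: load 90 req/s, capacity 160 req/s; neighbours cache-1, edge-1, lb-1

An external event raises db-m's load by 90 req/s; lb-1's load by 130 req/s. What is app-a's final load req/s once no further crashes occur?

Round 1 — db-m at 110 > 80; lb-1 at 140 > 90. db-m, lb-1 crash.
  db-m sheds 110 req/s to cache-1: 110 each.
    cache-1: 40+110 = 150 > 130
  lb-1 sheds 140 req/s to app-a, cache-1, worker-2: 46 each (2 lost).
    app-a: 10+46 = 56 ≤ 90
    cache-1: 150+46 = 196 > 130
    worker-2: 90+46 = 136 ≤ 160
Round 2 — cache-1 crashes.
  cache-1 sheds 196 req/s to worker-2: 196 each.
    worker-2: 136+196 = 332 > 160
Round 3 — worker-2 crashes.
  worker-2 sheds 332 req/s to edge-1: 332 each.
    edge-1: 60+332 = 392 > 120
Round 4 — edge-1 crashes.
  edge-1 sheds 392 req/s: no online neighbours, lost.
No further crashes.

56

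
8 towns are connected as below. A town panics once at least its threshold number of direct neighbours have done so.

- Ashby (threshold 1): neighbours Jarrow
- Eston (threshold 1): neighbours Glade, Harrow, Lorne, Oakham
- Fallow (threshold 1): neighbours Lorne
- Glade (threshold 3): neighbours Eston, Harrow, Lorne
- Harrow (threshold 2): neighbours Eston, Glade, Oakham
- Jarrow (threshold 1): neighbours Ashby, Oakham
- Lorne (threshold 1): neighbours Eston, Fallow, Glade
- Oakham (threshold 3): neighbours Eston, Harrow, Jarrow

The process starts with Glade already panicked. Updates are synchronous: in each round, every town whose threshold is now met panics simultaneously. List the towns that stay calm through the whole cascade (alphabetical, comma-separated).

Round 1 — Glade panics (initial).
Round 2 — checking thresholds:
  Eston: 1 of 4 neighbours ≥ 1, panics.
  Harrow: 1 of 3 neighbours < 2, below threshold.
  Lorne: 1 of 3 neighbours ≥ 1, panics.
Round 3 — checking thresholds:
  Fallow: 1 of 1 neighbours ≥ 1, panics.
  Harrow: 2 of 3 neighbours ≥ 2, panics.
  Oakham: 1 of 3 neighbours < 3, below threshold.
Round 4 — no new panics; cascade stops.

Ashby, Jarrow, Oakham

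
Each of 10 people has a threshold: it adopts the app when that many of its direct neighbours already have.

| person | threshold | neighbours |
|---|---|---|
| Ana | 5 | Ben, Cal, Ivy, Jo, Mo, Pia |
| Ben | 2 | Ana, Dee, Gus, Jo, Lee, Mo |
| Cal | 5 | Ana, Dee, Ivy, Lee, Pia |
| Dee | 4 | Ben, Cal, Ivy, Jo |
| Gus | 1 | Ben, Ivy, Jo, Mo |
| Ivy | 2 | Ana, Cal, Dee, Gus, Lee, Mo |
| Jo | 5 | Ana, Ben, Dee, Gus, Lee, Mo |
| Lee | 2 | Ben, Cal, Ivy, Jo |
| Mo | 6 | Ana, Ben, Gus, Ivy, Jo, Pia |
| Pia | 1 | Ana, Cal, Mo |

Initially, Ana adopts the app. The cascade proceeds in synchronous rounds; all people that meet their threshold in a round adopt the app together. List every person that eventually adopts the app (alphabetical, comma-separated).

Round 1 — Ana adopts the app (initial).
Round 2 — checking thresholds:
  Ben: 1 of 6 neighbours < 2, not yet.
  Cal: 1 of 5 neighbours < 5, not yet.
  Ivy: 1 of 6 neighbours < 2, not yet.
  Jo: 1 of 6 neighbours < 5, not yet.
  Mo: 1 of 6 neighbours < 6, not yet.
  Pia: 1 of 3 neighbours ≥ 1, adopts the app.
Round 3 — no new adoptions; cascade stops.

Ana, Pia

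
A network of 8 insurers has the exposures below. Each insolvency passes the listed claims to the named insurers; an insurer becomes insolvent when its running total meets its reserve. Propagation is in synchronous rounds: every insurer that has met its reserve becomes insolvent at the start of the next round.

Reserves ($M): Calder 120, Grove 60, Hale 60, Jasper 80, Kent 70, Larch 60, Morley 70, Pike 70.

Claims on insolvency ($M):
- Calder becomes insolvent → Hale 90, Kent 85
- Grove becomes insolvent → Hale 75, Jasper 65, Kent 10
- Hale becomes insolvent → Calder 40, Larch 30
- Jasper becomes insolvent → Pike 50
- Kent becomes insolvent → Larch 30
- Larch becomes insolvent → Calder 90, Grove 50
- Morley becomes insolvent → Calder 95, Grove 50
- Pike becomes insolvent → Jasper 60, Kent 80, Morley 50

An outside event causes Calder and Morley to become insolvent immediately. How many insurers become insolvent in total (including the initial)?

Round 1 — Calder, Morley become insolvent (initial).
  Grove: +50 → 50 < 60
  Hale: +90 → 90 ≥ 60
  Kent: +85 → 85 ≥ 70
Round 2 — Hale, Kent become insolvent.
  Larch: +30+30 → 60 ≥ 60
Round 3 — Larch becomes insolvent.
  Grove: +50 → 100 ≥ 60
Round 4 — Grove becomes insolvent.
  Jasper: +65 → 65 < 80
No further insolvencies.

6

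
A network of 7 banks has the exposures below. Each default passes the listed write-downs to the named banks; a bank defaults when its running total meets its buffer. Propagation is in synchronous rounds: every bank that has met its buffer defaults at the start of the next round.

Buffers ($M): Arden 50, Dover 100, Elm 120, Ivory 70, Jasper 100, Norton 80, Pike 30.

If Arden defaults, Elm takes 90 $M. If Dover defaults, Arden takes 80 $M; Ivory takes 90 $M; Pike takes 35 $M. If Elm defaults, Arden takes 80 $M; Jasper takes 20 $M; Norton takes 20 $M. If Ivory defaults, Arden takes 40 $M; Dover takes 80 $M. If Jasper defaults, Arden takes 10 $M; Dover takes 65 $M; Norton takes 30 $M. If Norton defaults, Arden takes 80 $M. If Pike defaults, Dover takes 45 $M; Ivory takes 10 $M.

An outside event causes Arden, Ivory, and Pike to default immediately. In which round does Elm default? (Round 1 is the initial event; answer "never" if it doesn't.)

never

Round 1 — Arden, Ivory, Pike default (initial).
  Dover: +80+45 → 125 ≥ 100
  Elm: +90 → 90 < 120
Round 2 — Dover defaults.
No further defaults.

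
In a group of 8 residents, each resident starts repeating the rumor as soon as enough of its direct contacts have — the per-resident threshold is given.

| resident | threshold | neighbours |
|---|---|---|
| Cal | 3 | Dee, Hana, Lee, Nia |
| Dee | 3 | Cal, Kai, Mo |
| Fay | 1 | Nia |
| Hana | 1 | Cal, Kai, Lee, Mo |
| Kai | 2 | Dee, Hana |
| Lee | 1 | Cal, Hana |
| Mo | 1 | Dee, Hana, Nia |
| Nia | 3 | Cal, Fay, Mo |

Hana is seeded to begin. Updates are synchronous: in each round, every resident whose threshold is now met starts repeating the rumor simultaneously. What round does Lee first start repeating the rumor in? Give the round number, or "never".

Round 1 — Hana starts repeating the rumor (initial).
Round 2 — checking thresholds:
  Cal: 1 of 4 neighbours < 3, not yet.
  Kai: 1 of 2 neighbours < 2, not yet.
  Lee: 1 of 2 neighbours ≥ 1, starts repeating the rumor.
  Mo: 1 of 3 neighbours ≥ 1, starts repeating the rumor.
Round 3 — no new spreads; cascade stops.

2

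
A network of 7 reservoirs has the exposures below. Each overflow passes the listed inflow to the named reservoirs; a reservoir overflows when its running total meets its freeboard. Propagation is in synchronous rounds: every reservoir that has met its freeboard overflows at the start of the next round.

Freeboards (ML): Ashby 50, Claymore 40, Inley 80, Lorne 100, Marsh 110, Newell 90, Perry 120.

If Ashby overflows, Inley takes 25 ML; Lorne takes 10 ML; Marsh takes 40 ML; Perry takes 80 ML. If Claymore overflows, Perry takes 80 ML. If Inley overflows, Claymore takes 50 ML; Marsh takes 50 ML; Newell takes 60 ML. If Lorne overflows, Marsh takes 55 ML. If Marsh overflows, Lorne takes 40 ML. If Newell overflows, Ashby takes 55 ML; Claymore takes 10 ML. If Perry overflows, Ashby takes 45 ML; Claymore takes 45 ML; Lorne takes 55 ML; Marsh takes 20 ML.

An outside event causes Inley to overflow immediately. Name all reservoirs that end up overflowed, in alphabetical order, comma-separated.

Claymore, Inley

Round 1 — Inley overflows (initial).
  Claymore: +50 → 50 ≥ 40
  Marsh: +50 → 50 < 110
  Newell: +60 → 60 < 90
Round 2 — Claymore overflows.
  Perry: +80 → 80 < 120
No further overflows.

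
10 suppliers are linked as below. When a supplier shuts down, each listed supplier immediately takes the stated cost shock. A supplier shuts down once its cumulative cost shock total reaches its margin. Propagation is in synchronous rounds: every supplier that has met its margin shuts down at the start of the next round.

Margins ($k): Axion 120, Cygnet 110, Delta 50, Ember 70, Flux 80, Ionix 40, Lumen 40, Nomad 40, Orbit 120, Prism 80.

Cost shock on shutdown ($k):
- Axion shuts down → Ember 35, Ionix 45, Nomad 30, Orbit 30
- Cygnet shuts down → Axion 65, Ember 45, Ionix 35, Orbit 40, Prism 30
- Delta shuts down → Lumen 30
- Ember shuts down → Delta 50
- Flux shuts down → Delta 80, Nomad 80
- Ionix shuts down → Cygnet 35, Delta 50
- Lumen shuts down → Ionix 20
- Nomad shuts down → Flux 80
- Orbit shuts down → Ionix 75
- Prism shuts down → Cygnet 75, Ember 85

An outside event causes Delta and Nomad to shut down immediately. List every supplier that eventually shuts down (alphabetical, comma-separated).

Delta, Flux, Nomad

Round 1 — Delta, Nomad shut down (initial).
  Flux: +80 → 80 ≥ 80
  Lumen: +30 → 30 < 40
Round 2 — Flux shuts down.
No further shutdowns.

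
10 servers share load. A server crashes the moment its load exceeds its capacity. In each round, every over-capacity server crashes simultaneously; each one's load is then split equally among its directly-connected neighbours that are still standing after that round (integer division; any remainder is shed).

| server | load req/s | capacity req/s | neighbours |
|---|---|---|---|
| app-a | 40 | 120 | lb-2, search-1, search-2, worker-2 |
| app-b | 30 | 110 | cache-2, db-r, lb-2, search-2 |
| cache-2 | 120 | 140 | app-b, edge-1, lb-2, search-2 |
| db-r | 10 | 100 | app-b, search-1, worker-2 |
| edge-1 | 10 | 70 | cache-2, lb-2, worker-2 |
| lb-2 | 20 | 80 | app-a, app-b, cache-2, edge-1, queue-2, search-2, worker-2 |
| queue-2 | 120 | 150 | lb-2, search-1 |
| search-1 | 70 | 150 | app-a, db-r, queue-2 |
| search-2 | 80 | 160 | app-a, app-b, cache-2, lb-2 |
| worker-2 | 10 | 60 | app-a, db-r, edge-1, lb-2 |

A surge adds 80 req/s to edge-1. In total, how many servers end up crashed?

3

Round 1 — edge-1 at 90 > 70. edge-1 crashes.
  edge-1 sheds 90 req/s to cache-2, lb-2, worker-2: 30 each.
    cache-2: 120+30 = 150 > 140
    lb-2: 20+30 = 50 ≤ 80
    worker-2: 10+30 = 40 ≤ 60
Round 2 — cache-2 crashes.
  cache-2 sheds 150 req/s to app-b, lb-2, search-2: 50 each.
    app-b: 30+50 = 80 ≤ 110
    lb-2: 50+50 = 100 > 80
    search-2: 80+50 = 130 ≤ 160
Round 3 — lb-2 crashes.
  lb-2 sheds 100 req/s to app-a, app-b, queue-2, search-2, worker-2: 20 each.
    app-a: 40+20 = 60 ≤ 120
    app-b: 80+20 = 100 ≤ 110
    queue-2: 120+20 = 140 ≤ 150
    search-2: 130+20 = 150 ≤ 160
    worker-2: 40+20 = 60 ≤ 60
No further crashes.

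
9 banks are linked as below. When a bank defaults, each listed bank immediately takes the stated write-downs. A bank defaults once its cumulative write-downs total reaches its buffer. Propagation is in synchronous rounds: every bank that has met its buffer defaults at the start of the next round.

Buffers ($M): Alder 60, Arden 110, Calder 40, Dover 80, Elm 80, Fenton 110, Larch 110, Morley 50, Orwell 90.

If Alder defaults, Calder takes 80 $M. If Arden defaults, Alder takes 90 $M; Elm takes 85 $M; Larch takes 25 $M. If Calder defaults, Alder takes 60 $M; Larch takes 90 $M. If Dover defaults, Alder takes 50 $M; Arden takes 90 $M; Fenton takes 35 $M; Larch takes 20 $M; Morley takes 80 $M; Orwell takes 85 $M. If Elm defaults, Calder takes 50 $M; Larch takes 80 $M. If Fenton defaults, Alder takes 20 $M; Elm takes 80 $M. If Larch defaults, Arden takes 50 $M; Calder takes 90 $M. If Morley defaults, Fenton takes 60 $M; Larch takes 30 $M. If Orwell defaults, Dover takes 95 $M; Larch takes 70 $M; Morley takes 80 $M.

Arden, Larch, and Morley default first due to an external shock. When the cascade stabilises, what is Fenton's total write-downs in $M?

Round 1 — Arden, Larch, Morley default (initial).
  Alder: +90 → 90 ≥ 60
  Calder: +90 → 90 ≥ 40
  Elm: +85 → 85 ≥ 80
  Fenton: +60 → 60 < 110
Round 2 — Alder, Calder, Elm default.
No further defaults.

60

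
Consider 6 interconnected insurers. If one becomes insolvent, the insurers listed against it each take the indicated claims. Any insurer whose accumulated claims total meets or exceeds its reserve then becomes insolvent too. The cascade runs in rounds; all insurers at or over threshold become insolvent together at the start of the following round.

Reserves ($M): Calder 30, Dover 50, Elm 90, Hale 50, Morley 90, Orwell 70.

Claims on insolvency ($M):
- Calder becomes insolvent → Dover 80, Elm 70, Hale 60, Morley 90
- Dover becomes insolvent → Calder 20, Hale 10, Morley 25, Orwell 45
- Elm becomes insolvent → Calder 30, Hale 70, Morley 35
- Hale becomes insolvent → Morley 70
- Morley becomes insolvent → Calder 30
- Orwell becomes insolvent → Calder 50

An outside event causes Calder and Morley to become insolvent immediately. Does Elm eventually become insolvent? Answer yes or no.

no

Round 1 — Calder, Morley become insolvent (initial).
  Dover: +80 → 80 ≥ 50
  Elm: +70 → 70 < 90
  Hale: +60 → 60 ≥ 50
Round 2 — Dover, Hale become insolvent.
  Orwell: +45 → 45 < 70
No further insolvencies.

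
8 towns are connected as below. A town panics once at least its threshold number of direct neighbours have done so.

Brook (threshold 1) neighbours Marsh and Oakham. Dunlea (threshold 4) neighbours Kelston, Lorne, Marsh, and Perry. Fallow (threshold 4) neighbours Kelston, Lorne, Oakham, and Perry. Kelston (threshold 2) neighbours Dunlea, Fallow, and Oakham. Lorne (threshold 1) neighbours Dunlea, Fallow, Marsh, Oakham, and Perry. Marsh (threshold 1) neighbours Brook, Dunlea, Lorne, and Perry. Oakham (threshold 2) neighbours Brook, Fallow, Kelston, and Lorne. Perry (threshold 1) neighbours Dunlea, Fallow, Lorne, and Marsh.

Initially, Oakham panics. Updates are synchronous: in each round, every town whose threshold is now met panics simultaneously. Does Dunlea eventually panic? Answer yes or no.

Round 1 — Oakham panics (initial).
Round 2 — checking thresholds:
  Brook: 1 of 2 neighbours ≥ 1, panics.
  Fallow: 1 of 4 neighbours < 4, not yet.
  Kelston: 1 of 3 neighbours < 2, not yet.
  Lorne: 1 of 5 neighbours ≥ 1, panics.
Round 3 — checking thresholds:
  Dunlea: 1 of 4 neighbours < 4, not yet.
  Fallow: 2 of 4 neighbours < 4, not yet.
  Kelston: 1 of 3 neighbours < 2, not yet.
  Marsh: 2 of 4 neighbours ≥ 1, panics.
  Perry: 1 of 4 neighbours ≥ 1, panics.
Round 4 — no new panics; cascade stops.

no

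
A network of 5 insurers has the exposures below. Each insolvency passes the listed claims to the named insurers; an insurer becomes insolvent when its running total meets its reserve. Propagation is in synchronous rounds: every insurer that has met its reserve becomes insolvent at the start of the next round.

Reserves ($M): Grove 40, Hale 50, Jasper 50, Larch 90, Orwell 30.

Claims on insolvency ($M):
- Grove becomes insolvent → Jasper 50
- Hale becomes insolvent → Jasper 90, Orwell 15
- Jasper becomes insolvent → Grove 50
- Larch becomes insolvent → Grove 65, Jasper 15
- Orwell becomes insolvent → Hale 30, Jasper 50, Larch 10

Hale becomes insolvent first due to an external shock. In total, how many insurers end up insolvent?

Round 1 — Hale becomes insolvent (initial).
  Jasper: +90 → 90 ≥ 50
  Orwell: +15 → 15 < 30
Round 2 — Jasper becomes insolvent.
  Grove: +50 → 50 ≥ 40
Round 3 — Grove becomes insolvent.
No further insolvencies.

3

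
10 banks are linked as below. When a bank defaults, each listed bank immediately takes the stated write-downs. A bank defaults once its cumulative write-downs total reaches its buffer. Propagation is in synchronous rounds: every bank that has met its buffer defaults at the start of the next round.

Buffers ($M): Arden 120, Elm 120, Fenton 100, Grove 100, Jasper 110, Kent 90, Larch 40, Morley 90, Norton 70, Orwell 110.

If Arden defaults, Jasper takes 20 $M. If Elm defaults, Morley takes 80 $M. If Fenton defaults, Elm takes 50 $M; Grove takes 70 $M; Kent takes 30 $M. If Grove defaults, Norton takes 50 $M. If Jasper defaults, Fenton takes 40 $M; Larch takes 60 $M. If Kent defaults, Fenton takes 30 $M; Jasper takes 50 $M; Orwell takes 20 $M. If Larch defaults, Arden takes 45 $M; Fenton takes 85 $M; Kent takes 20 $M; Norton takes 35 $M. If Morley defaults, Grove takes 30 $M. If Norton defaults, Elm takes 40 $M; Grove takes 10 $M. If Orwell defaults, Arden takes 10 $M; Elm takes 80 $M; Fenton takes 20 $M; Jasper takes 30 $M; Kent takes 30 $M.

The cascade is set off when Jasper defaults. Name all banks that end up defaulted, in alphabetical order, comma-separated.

Round 1 — Jasper defaults (initial).
  Fenton: +40 → 40 < 100
  Larch: +60 → 60 ≥ 40
Round 2 — Larch defaults.
  Arden: +45 → 45 < 120
  Fenton: +85 → 125 ≥ 100
  Kent: +20 → 20 < 90
  Norton: +35 → 35 < 70
Round 3 — Fenton defaults.
  Elm: +50 → 50 < 120
  Grove: +70 → 70 < 100
  Kent: +30 → 50 < 90
No further defaults.

Fenton, Jasper, Larch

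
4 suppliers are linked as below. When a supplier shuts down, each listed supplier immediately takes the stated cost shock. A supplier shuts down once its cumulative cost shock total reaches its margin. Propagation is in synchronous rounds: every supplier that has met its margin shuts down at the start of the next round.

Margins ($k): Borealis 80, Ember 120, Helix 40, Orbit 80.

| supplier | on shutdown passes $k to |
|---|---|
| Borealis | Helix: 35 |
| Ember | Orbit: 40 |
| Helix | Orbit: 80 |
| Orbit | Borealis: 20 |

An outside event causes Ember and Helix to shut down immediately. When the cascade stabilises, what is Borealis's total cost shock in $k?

Round 1 — Ember, Helix shut down (initial).
  Orbit: +40+80 → 120 ≥ 80
Round 2 — Orbit shuts down.
  Borealis: +20 → 20 < 80
No further shutdowns.

20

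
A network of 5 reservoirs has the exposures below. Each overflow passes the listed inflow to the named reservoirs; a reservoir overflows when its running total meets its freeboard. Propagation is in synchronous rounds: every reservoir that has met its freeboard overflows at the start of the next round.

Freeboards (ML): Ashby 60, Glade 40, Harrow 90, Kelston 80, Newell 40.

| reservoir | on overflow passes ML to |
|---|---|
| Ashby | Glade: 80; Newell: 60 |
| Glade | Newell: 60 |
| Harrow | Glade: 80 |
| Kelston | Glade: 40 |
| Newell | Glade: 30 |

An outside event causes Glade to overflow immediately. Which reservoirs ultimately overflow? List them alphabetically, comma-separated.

Glade, Newell

Round 1 — Glade overflows (initial).
  Newell: +60 → 60 ≥ 40
Round 2 — Newell overflows.
No further overflows.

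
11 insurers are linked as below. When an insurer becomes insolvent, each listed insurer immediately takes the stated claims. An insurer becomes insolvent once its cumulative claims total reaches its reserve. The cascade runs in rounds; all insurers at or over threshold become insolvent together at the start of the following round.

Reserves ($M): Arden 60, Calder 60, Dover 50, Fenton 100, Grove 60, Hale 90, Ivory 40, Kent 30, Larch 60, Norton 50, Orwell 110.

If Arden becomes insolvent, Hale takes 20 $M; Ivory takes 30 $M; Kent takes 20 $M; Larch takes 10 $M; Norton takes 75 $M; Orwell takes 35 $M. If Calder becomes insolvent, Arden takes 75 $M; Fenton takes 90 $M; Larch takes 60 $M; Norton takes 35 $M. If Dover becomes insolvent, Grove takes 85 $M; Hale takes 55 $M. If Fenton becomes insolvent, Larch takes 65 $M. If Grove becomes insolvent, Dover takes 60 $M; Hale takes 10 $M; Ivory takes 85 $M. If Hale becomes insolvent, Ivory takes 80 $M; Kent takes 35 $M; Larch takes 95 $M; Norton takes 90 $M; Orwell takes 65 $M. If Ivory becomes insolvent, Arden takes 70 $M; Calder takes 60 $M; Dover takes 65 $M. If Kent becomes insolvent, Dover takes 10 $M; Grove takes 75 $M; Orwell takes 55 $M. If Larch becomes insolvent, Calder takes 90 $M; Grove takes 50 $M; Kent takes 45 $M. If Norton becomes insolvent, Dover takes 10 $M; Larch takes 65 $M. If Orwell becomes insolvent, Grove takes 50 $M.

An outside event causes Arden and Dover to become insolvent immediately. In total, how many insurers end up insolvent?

Round 1 — Arden, Dover become insolvent (initial).
  Grove: +85 → 85 ≥ 60
  Hale: +20+55 → 75 < 90
  Ivory: +30 → 30 < 40
  Kent: +20 → 20 < 30
  Larch: +10 → 10 < 60
  Norton: +75 → 75 ≥ 50
  Orwell: +35 → 35 < 110
Round 2 — Grove, Norton become insolvent.
  Hale: +10 → 85 < 90
  Ivory: +85 → 115 ≥ 40
  Larch: +65 → 75 ≥ 60
Round 3 — Ivory, Larch become insolvent.
  Calder: +60+90 → 150 ≥ 60
  Kent: +45 → 65 ≥ 30
Round 4 — Calder, Kent become insolvent.
  Fenton: +90 → 90 < 100
  Orwell: +55 → 90 < 110
No further insolvencies.

8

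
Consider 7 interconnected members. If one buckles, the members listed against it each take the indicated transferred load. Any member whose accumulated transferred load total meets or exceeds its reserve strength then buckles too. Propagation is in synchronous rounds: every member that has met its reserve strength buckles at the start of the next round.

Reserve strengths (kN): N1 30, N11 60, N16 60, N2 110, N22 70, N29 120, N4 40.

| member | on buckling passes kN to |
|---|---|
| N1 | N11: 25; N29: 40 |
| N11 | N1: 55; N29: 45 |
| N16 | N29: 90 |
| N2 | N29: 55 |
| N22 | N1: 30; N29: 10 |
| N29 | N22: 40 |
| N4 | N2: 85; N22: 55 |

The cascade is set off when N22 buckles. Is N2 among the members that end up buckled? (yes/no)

no

Round 1 — N22 buckles (initial).
  N1: +30 → 30 ≥ 30
  N29: +10 → 10 < 120
Round 2 — N1 buckles.
  N11: +25 → 25 < 60
  N29: +40 → 50 < 120
No further bucklings.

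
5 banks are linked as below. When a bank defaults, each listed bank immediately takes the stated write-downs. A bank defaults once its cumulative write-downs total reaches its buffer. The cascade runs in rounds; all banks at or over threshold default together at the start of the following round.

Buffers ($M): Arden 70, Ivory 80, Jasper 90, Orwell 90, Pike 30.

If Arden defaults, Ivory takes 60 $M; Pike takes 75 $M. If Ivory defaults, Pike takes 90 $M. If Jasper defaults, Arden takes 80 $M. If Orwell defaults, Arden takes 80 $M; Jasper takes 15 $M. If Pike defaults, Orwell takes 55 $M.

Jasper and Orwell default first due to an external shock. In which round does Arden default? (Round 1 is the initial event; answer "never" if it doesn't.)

2

Round 1 — Jasper, Orwell default (initial).
  Arden: +80+80 → 160 ≥ 70
Round 2 — Arden defaults.
  Ivory: +60 → 60 < 80
  Pike: +75 → 75 ≥ 30
Round 3 — Pike defaults.
No further defaults.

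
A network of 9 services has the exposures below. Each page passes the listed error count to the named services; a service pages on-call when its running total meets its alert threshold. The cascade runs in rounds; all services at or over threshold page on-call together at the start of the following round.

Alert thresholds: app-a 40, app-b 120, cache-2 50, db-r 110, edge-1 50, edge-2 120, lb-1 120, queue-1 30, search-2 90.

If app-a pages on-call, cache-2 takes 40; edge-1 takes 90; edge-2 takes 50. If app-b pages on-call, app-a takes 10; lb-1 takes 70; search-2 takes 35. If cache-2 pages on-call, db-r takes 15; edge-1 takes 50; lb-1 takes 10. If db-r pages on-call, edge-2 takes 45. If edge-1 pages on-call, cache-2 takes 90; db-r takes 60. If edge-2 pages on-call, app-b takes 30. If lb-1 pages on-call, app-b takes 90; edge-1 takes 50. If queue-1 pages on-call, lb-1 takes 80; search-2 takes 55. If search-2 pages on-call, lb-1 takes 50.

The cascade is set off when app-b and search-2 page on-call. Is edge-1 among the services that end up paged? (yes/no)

yes

Round 1 — app-b, search-2 page on-call (initial).
  app-a: +10 → 10 < 40
  lb-1: +70+50 → 120 ≥ 120
Round 2 — lb-1 pages on-call.
  edge-1: +50 → 50 ≥ 50
Round 3 — edge-1 pages on-call.
  cache-2: +90 → 90 ≥ 50
  db-r: +60 → 60 < 110
Round 4 — cache-2 pages on-call.
  db-r: +15 → 75 < 110
No further pages.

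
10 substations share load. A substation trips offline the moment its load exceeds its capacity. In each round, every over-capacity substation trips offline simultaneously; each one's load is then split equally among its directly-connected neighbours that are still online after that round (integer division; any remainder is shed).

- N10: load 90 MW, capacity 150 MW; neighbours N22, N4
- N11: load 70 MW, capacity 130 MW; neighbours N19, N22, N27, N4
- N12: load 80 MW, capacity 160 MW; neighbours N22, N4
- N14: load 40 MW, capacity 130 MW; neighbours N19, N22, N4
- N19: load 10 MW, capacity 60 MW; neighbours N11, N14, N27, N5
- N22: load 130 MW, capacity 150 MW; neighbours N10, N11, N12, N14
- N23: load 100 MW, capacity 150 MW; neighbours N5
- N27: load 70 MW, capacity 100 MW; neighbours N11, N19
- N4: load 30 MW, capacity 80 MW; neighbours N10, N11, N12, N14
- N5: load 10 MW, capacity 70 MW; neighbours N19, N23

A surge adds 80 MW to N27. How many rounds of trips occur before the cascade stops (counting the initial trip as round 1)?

4

Round 1 — N27 at 150 > 100. N27 trips offline.
  N27 sheds 150 MW to N11, N19: 75 each.
    N11: 70+75 = 145 > 130
    N19: 10+75 = 85 > 60
Round 2 — N11, N19 trip offline.
  N11 sheds 145 MW to N22, N4: 72 each (1 lost).
    N22: 130+72 = 202 > 150
    N4: 30+72 = 102 > 80
  N19 sheds 85 MW to N14, N5: 42 each (1 lost).
    N14: 40+42 = 82 ≤ 130
    N5: 10+42 = 52 ≤ 70
Round 3 — N22, N4 trip offline.
  N22 sheds 202 MW to N10, N12, N14: 67 each (1 lost).
    N10: 90+67 = 157 > 150
    N12: 80+67 = 147 ≤ 160
    N14: 82+67 = 149 > 130
  N4 sheds 102 MW to N10, N12, N14: 34 each.
    N10: 157+34 = 191 > 150
    N12: 147+34 = 181 > 160
    N14: 149+34 = 183 > 130
Round 4 — N10, N12, N14 trip offline.
  N10 sheds 191 MW: no online neighbours, lost.
  N12 sheds 181 MW: no online neighbours, lost.
  N14 sheds 183 MW: no online neighbours, lost.
No further trips.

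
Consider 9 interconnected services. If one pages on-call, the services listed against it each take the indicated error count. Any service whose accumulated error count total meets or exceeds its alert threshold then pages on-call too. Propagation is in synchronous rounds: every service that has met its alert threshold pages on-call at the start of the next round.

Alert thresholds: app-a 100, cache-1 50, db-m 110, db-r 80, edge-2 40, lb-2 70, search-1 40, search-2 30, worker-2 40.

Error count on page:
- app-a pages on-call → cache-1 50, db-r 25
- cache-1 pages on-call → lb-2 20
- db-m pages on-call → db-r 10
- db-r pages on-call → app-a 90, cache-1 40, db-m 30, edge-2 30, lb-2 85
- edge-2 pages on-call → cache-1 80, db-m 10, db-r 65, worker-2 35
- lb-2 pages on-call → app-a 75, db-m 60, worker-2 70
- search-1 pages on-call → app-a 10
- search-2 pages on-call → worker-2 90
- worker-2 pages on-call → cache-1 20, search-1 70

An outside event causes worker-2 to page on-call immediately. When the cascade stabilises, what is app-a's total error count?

Round 1 — worker-2 pages on-call (initial).
  cache-1: +20 → 20 < 50
  search-1: +70 → 70 ≥ 40
Round 2 — search-1 pages on-call.
  app-a: +10 → 10 < 100
No further pages.

10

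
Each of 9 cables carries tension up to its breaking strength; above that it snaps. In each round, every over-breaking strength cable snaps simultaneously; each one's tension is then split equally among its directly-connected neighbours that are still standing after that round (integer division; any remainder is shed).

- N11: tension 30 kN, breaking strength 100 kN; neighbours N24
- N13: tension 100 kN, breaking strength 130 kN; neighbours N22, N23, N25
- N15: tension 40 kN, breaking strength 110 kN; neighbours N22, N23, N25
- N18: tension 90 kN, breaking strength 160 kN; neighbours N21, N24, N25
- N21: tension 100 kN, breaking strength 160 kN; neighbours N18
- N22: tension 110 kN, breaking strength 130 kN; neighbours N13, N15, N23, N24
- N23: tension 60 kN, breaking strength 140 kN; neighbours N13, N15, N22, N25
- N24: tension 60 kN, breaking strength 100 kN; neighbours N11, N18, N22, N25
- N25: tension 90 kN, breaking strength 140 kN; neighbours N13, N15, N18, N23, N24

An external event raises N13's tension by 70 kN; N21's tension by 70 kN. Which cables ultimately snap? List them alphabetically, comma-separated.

N11, N13, N15, N18, N21, N22, N23, N24, N25

Round 1 — N13 at 170 > 130; N21 at 170 > 160. N13, N21 snap.
  N13 sheds 170 kN to N22, N23, N25: 56 each (2 lost).
    N22: 110+56 = 166 > 130
    N23: 60+56 = 116 ≤ 140
    N25: 90+56 = 146 > 140
  N21 sheds 170 kN to N18: 170 each.
    N18: 90+170 = 260 > 160
Round 2 — N18, N22, N25 snap.
  N18 sheds 260 kN to N24: 260 each.
    N24: 60+260 = 320 > 100
  N22 sheds 166 kN to N15, N23, N24: 55 each (1 lost).
    N15: 40+55 = 95 ≤ 110
    N23: 116+55 = 171 > 140
    N24: 320+55 = 375 > 100
  N25 sheds 146 kN to N15, N23, N24: 48 each (2 lost).
    N15: 95+48 = 143 > 110
    N23: 171+48 = 219 > 140
    N24: 375+48 = 423 > 100
Round 3 — N15, N23, N24 snap.
  N15 sheds 143 kN: no online neighbours, lost.
  N23 sheds 219 kN: no online neighbours, lost.
  N24 sheds 423 kN to N11: 423 each.
    N11: 30+423 = 453 > 100
Round 4 — N11 snaps.
  N11 sheds 453 kN: no online neighbours, lost.
No further breaks.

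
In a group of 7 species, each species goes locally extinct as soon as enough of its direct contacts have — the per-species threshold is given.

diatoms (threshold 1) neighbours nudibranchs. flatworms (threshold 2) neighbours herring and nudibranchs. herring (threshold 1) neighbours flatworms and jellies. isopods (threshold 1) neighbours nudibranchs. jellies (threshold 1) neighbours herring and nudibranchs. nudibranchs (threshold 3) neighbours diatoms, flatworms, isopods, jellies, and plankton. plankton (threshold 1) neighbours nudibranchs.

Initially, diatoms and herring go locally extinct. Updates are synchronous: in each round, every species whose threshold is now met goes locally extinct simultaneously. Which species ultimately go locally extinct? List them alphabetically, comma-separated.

Round 1 — diatoms, herring go locally extinct (initial).
Round 2 — checking thresholds:
  flatworms: 1 of 2 neighbours < 2, below threshold.
  jellies: 1 of 2 neighbours ≥ 1, goes locally extinct.
  nudibranchs: 1 of 5 neighbours < 3, below threshold.
Round 3 — no new extinctions; cascade stops.

diatoms, herring, jellies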